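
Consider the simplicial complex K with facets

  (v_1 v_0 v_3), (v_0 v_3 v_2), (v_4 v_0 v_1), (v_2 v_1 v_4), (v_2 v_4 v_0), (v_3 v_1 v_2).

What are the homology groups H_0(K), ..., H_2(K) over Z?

H_0 ≅ Z,  H_1 = 0,  H_2 ≅ Z.

Order the vertices as v_0 < v_1 < v_2 < v_3 < v_4. Listing each simplex with vertices in this order, K has dimension 2 with simplices:

  0-simplices (5): [v_0], [v_1], [v_2], [v_3], [v_4]
  1-simplices (9): [v_0,v_1], [v_0,v_2], [v_0,v_3], [v_0,v_4], [v_1,v_2], [v_1,v_3], [v_1,v_4], [v_2,v_3], [v_2,v_4]
  2-simplices (6): [v_0,v_1,v_3], [v_0,v_1,v_4], [v_0,v_2,v_3], [v_0,v_2,v_4], [v_1,v_2,v_3], [v_1,v_2,v_4]

giving chain groups C_0 ≅ Z^5, C_1 ≅ Z^9, C_2 ≅ Z^6.

Boundary ∂_1: C_1 → C_0 maps an edge to its endpoints' difference, ∂[p,q] = q − p.
This gives a 5×9 integer matrix of rank 4; reducing to Smith normal form yields diagonal entries (1,1,1,1).

Boundary ∂_2: C_2 → C_1 acts by ∂[p,q,r] = [q,r] − [p,r] + [p,q]. For instance
  ∂[v_1,v_2,v_3] = [v_2,v_3] − [v_1,v_3] + [v_1,v_2],
  ∂[v_0,v_2,v_4] = [v_2,v_4] − [v_0,v_4] + [v_0,v_2].
This gives a 9×6 integer matrix of rank 5; reducing to Smith normal form yields diagonal entries (1,1,1,1,1).

Computing H_k = (kernel of ∂_k) / (image of ∂_{k+1}):

  H_0: rank C_0 − rank ∂_1 = 5 − 4 = 1, and the invariant factors of ∂_1 are all 1, so H_0 = Z.
  H_1: rank ker ∂_1 − rank ∂_2 = (9 − 4) − 5 = 0, and the invariant factors of ∂_2 are all 1, so H_1 = 0.
  H_2: rank ker ∂_2 − rank ∂_3 = (6 − 5) − 0 = 1, and there is no ∂_3, so H_2 = Z.

(K is a triangulation of the 2-sphere S^2.)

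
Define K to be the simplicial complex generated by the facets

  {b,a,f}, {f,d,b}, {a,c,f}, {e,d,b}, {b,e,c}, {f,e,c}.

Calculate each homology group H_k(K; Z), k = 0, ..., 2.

Fix the vertex order a < b < c < d < e < f and write every simplex with vertices in increasing order. Then dim K = 2 and the simplices of K are:

  0-simplices (6): a, b, c, d, e, f
  1-simplices (12): ab, ac, af, bc, bd, be, bf, ce, cf, de, df, ef
  2-simplices (6): abf, acf, bce, bde, bdf, cef

so the chain groups are C_0 ≅ Z^6, C_1 ≅ Z^12, C_2 ≅ Z^6.

∂_1: C_1 → C_0 sends each edge [p,q] (with p < q) to q − p. For instance
  ∂bd = d − b.
This gives a 6×12 integer matrix of rank 5; reducing to Smith normal form yields diagonal entries (1,1,1,1,1).

∂_2: C_2 → C_1 maps a triangle to the signed sum of its edges. For instance
  ∂bde = de − be + bd,
  ∂abf = bf − af + ab.
The 12×6 boundary matrix has rank 6 and Smith normal form diag(1,1,1,1,1,1).

Reading off H_k = ker ∂_k / im ∂_{k+1}:

  H_0: rank C_0 − rank ∂_1 = 6 − 5 = 1, and the invariant factors of ∂_1 are all 1, so H_0 = Z.
  H_1: rank ker ∂_1 − rank ∂_2 = (12 − 5) − 6 = 1, and the invariant factors of ∂_2 are all 1, so H_1 = Z.
  H_2: rank ker ∂_2 − rank ∂_3 = (6 − 6) − 0 = 0, and there is no ∂_3, so H_2 = 0.

H_0 = Z,  H_1 = Z,  H_2 = 0.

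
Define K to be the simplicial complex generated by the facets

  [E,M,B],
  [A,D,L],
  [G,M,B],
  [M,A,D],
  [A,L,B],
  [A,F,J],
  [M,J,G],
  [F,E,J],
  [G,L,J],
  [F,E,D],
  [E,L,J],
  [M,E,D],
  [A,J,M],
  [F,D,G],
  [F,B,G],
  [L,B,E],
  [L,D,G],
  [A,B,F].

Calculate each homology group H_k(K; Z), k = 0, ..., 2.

H_0 = Z,  H_1 = Z^2,  H_2 = Z.

Fix the vertex order A < B < D < E < F < G < J < L < M and write every simplex with vertices in increasing order. Then dim K = 2 and the simplices of K are:

  0-simplices (9): A, B, D, E, F, G, J, L, M
  1-simplices (27): AB, AD, AF, AJ, AL, AM, BE, BF, BG, BL, BM, DE, DF, DG, DL, DM, EF, EJ, EL, EM, FG, FJ, GJ, GL, GM, JL, JM
  2-simplices (18): ABF, ABL, ADL, ADM, AFJ, AJM, BEL, BEM, BFG, BGM, DEF, DEM, DFG, DGL, EFJ, EJL, GJL, GJM

Hence C_0 ≅ Z^9, C_1 ≅ Z^27, C_2 ≅ Z^18.

The boundary map ∂_1: C_1 → C_0 sends each edge [p,q] (with p < q) to q − p. For instance
  ∂DM = M − D.
The resulting 9×27 matrix has rank 8, and its Smith normal form has invariant factors (1,1,1,1,1,1,1,1).

Boundary ∂_2: C_2 → C_1 sends each 2-simplex [p,q,r] to [q,r] − [p,r] + [p,q]. For instance
  ∂ADM = DM − AM + AD,
  ∂DGL = GL − DL + DG.
The resulting 27×18 matrix has rank 17, and its Smith normal form has invariant factors (1,1,1,1,1,1,1,1,1,1,1,1,1,1,1,1,1).

Now H_k = ker ∂_k / im ∂_{k+1}, so:

  H_0: rank C_0 − rank ∂_1 = 9 − 8 = 1, and the invariant factors of ∂_1 are all 1, so H_0 = Z.
  H_1: rank ker ∂_1 − rank ∂_2 = (27 − 8) − 17 = 2, and the invariant factors of ∂_2 are all 1, so H_1 = Z^2.
  H_2: rank ker ∂_2 − rank ∂_3 = (18 − 17) − 0 = 1, and there is no ∂_3, so H_2 = Z.

As a check, the Euler characteristic is 9 − 27 + 18 = 0, which agrees with 1 − 2 + 1 = 0.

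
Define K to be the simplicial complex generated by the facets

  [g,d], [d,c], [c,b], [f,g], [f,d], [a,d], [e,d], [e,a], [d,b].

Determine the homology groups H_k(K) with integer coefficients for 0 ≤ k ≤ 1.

H_0 ≅ Z,  H_1 ≅ Z^3.

Take the total order a < b < c < d < e < f < g on the vertex set. Then K (dimension 1) consists of the simplices:

  0-simplices (7): a, b, c, d, e, f, g
  1-simplices (9): ad, ae, bc, bd, cd, de, df, dg, fg

giving chain groups C_0 ≅ Z^7, C_1 ≅ Z^9.

The boundary map ∂_1: C_1 → C_0 maps an edge to its endpoints' difference, ∂[p,q] = q − p. For instance
  ∂de = e − d.
This gives a 7×9 integer matrix of rank 6; reducing to Smith normal form yields diagonal entries (1,1,1,1,1,1).

Computing H_k = (kernel of ∂_k) / (image of ∂_{k+1}):

  H_0: rank C_0 − rank ∂_1 = 7 − 6 = 1, and the invariant factors of ∂_1 are all 1, so H_0 = Z.
  H_1: rank ker ∂_1 − rank ∂_2 = (9 − 6) − 0 = 3, and there is no ∂_2, so H_1 = Z^3.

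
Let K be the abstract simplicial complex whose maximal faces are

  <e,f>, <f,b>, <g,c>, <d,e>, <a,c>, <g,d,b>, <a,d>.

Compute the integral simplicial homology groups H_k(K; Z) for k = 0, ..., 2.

H_0 = Z,  H_1 = Z^2,  H_2 = 0.

Fix the vertex order a < b < c < d < e < f < g and write every simplex with vertices in increasing order. Then dim K = 2 and the simplices of K are:

  0-simplices (7): a, b, c, d, e, f, g
  1-simplices (9): ac, ad, bd, bf, bg, cg, de, dg, ef
  2-simplices (1): bdg

Hence C_0 ≅ Z^7, C_1 ≅ Z^9, C_2 ≅ Z^1.

The boundary map ∂_1: C_1 → C_0 is given by ∂[p,q] = [q] − [p]. For instance
  ∂de = e − d.
The resulting 7×9 matrix has rank 6, and its Smith normal form has invariant factors (1,1,1,1,1,1).

Boundary ∂_2: C_2 → C_1 sends each 2-simplex [p,q,r] to [q,r] − [p,r] + [p,q]. For instance
  ∂bdg = dg − bg + bd.
The resulting 9×1 matrix has rank 1, and its Smith normal form has invariant factors (1).

Now H_k = ker ∂_k / im ∂_{k+1}, so:

  H_0: rank C_0 − rank ∂_1 = 7 − 6 = 1, and the invariant factors of ∂_1 are all 1, so H_0 = Z.
  H_1: rank ker ∂_1 − rank ∂_2 = (9 − 6) − 1 = 2, and the invariant factors of ∂_2 are all 1, so H_1 = Z^2.
  H_2: rank ker ∂_2 − rank ∂_3 = (1 − 1) − 0 = 0, and there is no ∂_3, so H_2 = 0.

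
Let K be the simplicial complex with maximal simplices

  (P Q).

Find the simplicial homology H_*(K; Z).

H_0 ≅ Z,  H_1 = 0.

K has 2 vertices, 1 edge.
rank ∂_0 = 0, rank ∂_1 = 1 ⇒ b_0 = 2 − 0 − 1 = 1; all invariant factors of ∂_1 are 1 so no torsion. So H_0 = Z.
rank ∂_1 = 1, rank ∂_2 = 0 ⇒ b_1 = 1 − 1 − 0 = 0. So H_1 = 0.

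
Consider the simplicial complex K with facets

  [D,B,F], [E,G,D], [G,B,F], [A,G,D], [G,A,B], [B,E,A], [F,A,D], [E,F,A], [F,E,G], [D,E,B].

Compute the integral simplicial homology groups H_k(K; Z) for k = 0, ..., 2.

Take the total order A < B < D < E < F < G on the vertex set. Then K (dimension 2) consists of the simplices:

  0-simplices (6): A, B, D, E, F, G
  1-simplices (15): AB, AD, AE, AF, AG, BD, BE, BF, BG, DE, DF, DG, EF, EG, FG
  2-simplices (10): ABE, ABG, ADF, ADG, AEF, BDE, BDF, BFG, DEG, EFG

giving chain groups C_0 ≅ Z^6, C_1 ≅ Z^15, C_2 ≅ Z^10.

Boundary ∂_1: C_1 → C_0 maps an edge to its endpoints' difference, ∂[p,q] = q − p. For instance
  ∂DE = E − D.
The 6×15 boundary matrix has rank 5 and Smith normal form diag(1,1,1,1,1).

Boundary ∂_2: C_2 → C_1 sends each 2-simplex [p,q,r] to [q,r] − [p,r] + [p,q]. For instance
  ∂ABE = BE − AE + AB,
  ∂AEF = EF − AF + AE.
As a 15×10 matrix over Z this has rank 10, with invariant factors (1,1,1,1,1,1,1,1,1,2).

Now H_k = ker ∂_k / im ∂_{k+1}, so:

  H_0: rank C_0 − rank ∂_1 = 6 − 5 = 1, and the invariant factors of ∂_1 are all 1, so H_0 ≅ Z.
  H_1: rank ker ∂_1 − rank ∂_2 = (15 − 5) − 10 = 0, and ∂_2 has invariant factor 2 > 1, so H_1 ≅ Z/2Z.
  H_2: rank ker ∂_2 − rank ∂_3 = (10 − 10) − 0 = 0, and there is no ∂_3, so H_2 ≅ 0.

As a check, the Euler characteristic is 6 − 15 + 10 = 1, which agrees with 1 − 0 + 0 = 1.

H_0 = Z,  H_1 = Z/2Z,  H_2 = 0.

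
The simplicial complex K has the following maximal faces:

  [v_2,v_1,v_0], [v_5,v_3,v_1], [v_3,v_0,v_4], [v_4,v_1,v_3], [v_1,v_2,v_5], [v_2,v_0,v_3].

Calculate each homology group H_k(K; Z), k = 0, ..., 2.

H_0 ≅ Z,  H_1 ≅ Z,  H_2 = 0.

Order the vertices as v_0 < v_1 < v_2 < v_3 < v_4 < v_5. Listing each simplex with vertices in this order, K has dimension 2 with simplices:

  0-simplices (6): [v_0], [v_1], [v_2], [v_3], [v_4], [v_5]
  1-simplices (12): [v_0,v_1], [v_0,v_2], [v_0,v_3], [v_0,v_4], [v_1,v_2], [v_1,v_3], [v_1,v_4], [v_1,v_5], [v_2,v_3], [v_2,v_5], [v_3,v_4], [v_3,v_5]
  2-simplices (6): [v_0,v_1,v_2], [v_0,v_2,v_3], [v_0,v_3,v_4], [v_1,v_2,v_5], [v_1,v_3,v_4], [v_1,v_3,v_5]

so the chain groups are C_0 ≅ Z^6, C_1 ≅ Z^12, C_2 ≅ Z^6.

Boundary ∂_1: C_1 → C_0 sends each edge [p,q] (with p < q) to q − p. For instance
  ∂[v_1,v_2] = [v_2] − [v_1].
This gives a 6×12 integer matrix of rank 5; reducing to Smith normal form yields diagonal entries (1,1,1,1,1).

Boundary ∂_2: C_2 → C_1 sends each 2-simplex [p,q,r] to [q,r] − [p,r] + [p,q]. For instance
  ∂[v_0,v_1,v_2] = [v_1,v_2] − [v_0,v_2] + [v_0,v_1],
  ∂[v_0,v_2,v_3] = [v_2,v_3] − [v_0,v_3] + [v_0,v_2].
As a 12×6 matrix over Z this has rank 6, with invariant factors (1,1,1,1,1,1).

Reading off H_k = ker ∂_k / im ∂_{k+1}:

  H_0: rank C_0 − rank ∂_1 = 6 − 5 = 1, and the invariant factors of ∂_1 are all 1, so H_0 ≅ Z.
  H_1: rank ker ∂_1 − rank ∂_2 = (12 − 5) − 6 = 1, and the invariant factors of ∂_2 are all 1, so H_1 ≅ Z.
  H_2: rank ker ∂_2 − rank ∂_3 = (6 − 6) − 0 = 0, and there is no ∂_3, so H_2 ≅ 0.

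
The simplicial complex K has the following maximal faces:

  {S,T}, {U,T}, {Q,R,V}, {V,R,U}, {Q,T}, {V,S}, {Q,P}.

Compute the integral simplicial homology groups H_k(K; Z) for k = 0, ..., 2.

Order the vertices as P < Q < R < S < T < U < V. Listing each simplex with vertices in this order, K has dimension 2 with simplices:

  0-simplices (7): P, Q, R, S, T, U, V
  1-simplices (10): PQ, QR, QT, QV, RU, RV, ST, SV, TU, UV
  2-simplices (2): QRV, RUV

so the chain groups are C_0 ≅ Z^7, C_1 ≅ Z^10, C_2 ≅ Z^2.

Boundary ∂_1: C_1 → C_0 sends each edge [p,q] (with p < q) to q − p.
As a 7×10 matrix over Z this has rank 6, with invariant factors (1,1,1,1,1,1).

Boundary ∂_2: C_2 → C_1 maps a triangle to the signed sum of its edges. For instance
  ∂QRV = RV − QV + QR,
  ∂RUV = UV − RV + RU.
This gives a 10×2 integer matrix of rank 2; reducing to Smith normal form yields diagonal entries (1,1).

Reading off H_k = ker ∂_k / im ∂_{k+1}:

  H_0: rank C_0 − rank ∂_1 = 7 − 6 = 1, and the invariant factors of ∂_1 are all 1, so H_0 ≅ Z.
  H_1: rank ker ∂_1 − rank ∂_2 = (10 − 6) − 2 = 2, and the invariant factors of ∂_2 are all 1, so H_1 ≅ Z^2.
  H_2: rank ker ∂_2 − rank ∂_3 = (2 − 2) − 0 = 0, and there is no ∂_3, so H_2 ≅ 0.

As a check, the Euler characteristic is 7 − 10 + 2 = -1, which agrees with 1 − 2 + 0 = -1.

H_0 ≅ Z,  H_1 ≅ Z^2,  H_2 = 0.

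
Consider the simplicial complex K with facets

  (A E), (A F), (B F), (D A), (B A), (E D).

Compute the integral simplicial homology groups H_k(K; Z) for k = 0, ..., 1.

H_0 ≅ Z,  H_1 ≅ Z^2.

We work with the vertex ordering A < B < D < E < F. The simplices of K, each written with vertices in increasing order, are:

  0-simplices (5): A, B, D, E, F
  1-simplices (6): AB, AD, AE, AF, BF, DE

so the chain groups are C_0 ≅ Z^5, C_1 ≅ Z^6.

∂_1: C_1 → C_0 sends each edge [p,q] (with p < q) to q − p.
This gives a 5×6 integer matrix of rank 4; reducing to Smith normal form yields diagonal entries (1,1,1,1).

Reading off H_k = ker ∂_k / im ∂_{k+1}:

  H_0: rank C_0 − rank ∂_1 = 5 − 4 = 1, and the invariant factors of ∂_1 are all 1, so H_0 = Z.
  H_1: rank ker ∂_1 − rank ∂_2 = (6 − 4) − 0 = 2, and there is no ∂_2, so H_1 = Z^2.

As a check, the Euler characteristic is 5 − 6 = -1, which agrees with 1 − 2 = -1.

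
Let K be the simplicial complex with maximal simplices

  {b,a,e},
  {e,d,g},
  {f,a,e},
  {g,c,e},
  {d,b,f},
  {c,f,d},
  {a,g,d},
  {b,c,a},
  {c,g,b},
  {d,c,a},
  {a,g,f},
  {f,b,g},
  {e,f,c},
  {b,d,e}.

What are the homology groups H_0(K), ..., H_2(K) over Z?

H_0 = Z,  H_1 = Z^2,  H_2 = Z.

K has 7 vertices, 21 edges, 14 triangles.
rank ∂_0 = 0, rank ∂_1 = 6 ⇒ b_0 = 7 − 0 − 6 = 1; all invariant factors of ∂_1 are 1 so no torsion. So H_0 ≅ Z.
rank ∂_1 = 6, rank ∂_2 = 13 ⇒ b_1 = 21 − 6 − 13 = 2; all invariant factors of ∂_2 are 1 so no torsion. So H_1 ≅ Z^2.
rank ∂_2 = 13, rank ∂_3 = 0 ⇒ b_2 = 14 − 13 − 0 = 1. So H_2 ≅ Z.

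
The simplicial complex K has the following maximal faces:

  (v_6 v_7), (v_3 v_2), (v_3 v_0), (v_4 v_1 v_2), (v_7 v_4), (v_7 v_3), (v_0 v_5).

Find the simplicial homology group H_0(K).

H_0 = Z.

Take the total order v_0 < v_1 < v_2 < v_3 < v_4 < v_5 < v_6 < v_7 on the vertex set. Then K (dimension 2) consists of the simplices:

  0-simplices (8): [v_0], [v_1], [v_2], [v_3], [v_4], [v_5], [v_6], [v_7]
  1-simplices (9): [v_0,v_3], [v_0,v_5], [v_1,v_2], [v_1,v_4], [v_2,v_3], [v_2,v_4], [v_3,v_7], [v_4,v_7], [v_6,v_7]
  2-simplices (1): [v_1,v_2,v_4]

Hence C_0 ≅ Z^8, C_1 ≅ Z^9, C_2 ≅ Z^1.

∂_1: C_1 → C_0 is given by ∂[p,q] = [q] − [p].
As a 8×9 matrix over Z this has rank 7, with invariant factors (1,1,1,1,1,1,1).

The boundary map ∂_2: C_2 → C_1 acts by ∂[p,q,r] = [q,r] − [p,r] + [p,q]. For instance
  ∂[v_1,v_2,v_4] = [v_2,v_4] − [v_1,v_4] + [v_1,v_2].
The 9×1 boundary matrix has rank 1 and Smith normal form diag(1).

Computing H_k = (kernel of ∂_k) / (image of ∂_{k+1}):

  H_0: rank C_0 − rank ∂_1 = 8 − 7 = 1, and the invariant factors of ∂_1 are all 1, so H_0 = Z.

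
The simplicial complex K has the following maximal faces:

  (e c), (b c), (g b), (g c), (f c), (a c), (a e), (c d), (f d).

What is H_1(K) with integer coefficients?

Order the vertices as a < b < c < d < e < f < g. Listing each simplex with vertices in this order, K has dimension 1 with simplices:

  0-simplices (7): a, b, c, d, e, f, g
  1-simplices (9): ac, ae, bc, bg, cd, ce, cf, cg, df

so the chain groups are C_0 ≅ Z^7, C_1 ≅ Z^9.

The boundary map ∂_1: C_1 → C_0 sends each edge [p,q] (with p < q) to q − p.
The resulting 7×9 matrix has rank 6, and its Smith normal form has invariant factors (1,1,1,1,1,1).

Now H_k = ker ∂_k / im ∂_{k+1}, so:

  H_1: rank ker ∂_1 − rank ∂_2 = (9 − 6) − 0 = 3, and there is no ∂_2, so H_1 = Z^3.

(K is a triangulation of a wedge of 3 circles.)

H_1 = Z^3.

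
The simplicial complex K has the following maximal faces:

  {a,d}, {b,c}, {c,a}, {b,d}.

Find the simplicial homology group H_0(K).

H_0 ≅ Z.

Take the total order a < b < c < d on the vertex set. Then K (dimension 1) consists of the simplices:

  0-simplices (4): a, b, c, d
  1-simplices (4): ac, ad, bc, bd

so the chain groups are C_0 ≅ Z^4, C_1 ≅ Z^4.

Boundary ∂_1: C_1 → C_0 is given by ∂[p,q] = [q] − [p].
The 4×4 boundary matrix has rank 3 and Smith normal form diag(1,1,1).

Computing H_k = (kernel of ∂_k) / (image of ∂_{k+1}):

  H_0: rank C_0 − rank ∂_1 = 4 − 3 = 1, and the invariant factors of ∂_1 are all 1, so H_0 = Z.

(K is a triangulation of the circle S^1.)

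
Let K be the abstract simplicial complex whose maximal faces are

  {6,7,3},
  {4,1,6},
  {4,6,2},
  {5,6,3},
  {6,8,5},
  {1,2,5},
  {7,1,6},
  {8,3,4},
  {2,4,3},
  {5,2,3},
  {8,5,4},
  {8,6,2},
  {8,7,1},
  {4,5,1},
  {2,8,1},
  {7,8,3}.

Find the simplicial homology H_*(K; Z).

We work with the vertex ordering 1 < 2 < 3 < 4 < 5 < 6 < 7 < 8. The simplices of K, each written with vertices in increasing order, are:

  0-simplices (8): [1], [2], [3], [4], [5], [6], [7], [8]
  1-simplices (24): (24 of them)
  2-simplices (16): [1,2,5], [1,2,8], [1,4,5], [1,4,6], [1,6,7], [1,7,8], [2,3,4], [2,3,5], [2,4,6], [2,6,8], [3,4,8], [3,5,6], [3,6,7], [3,7,8], [4,5,8], [5,6,8]

giving chain groups C_0 ≅ Z^8, C_1 ≅ Z^24, C_2 ≅ Z^16.

∂_1: C_1 → C_0 maps an edge to its endpoints' difference, ∂[p,q] = q − p. For instance
  ∂[3,8] = [8] − [3].
As a 8×24 matrix over Z this has rank 7, with invariant factors (1,1,1,1,1,1,1).

The boundary map ∂_2: C_2 → C_1 acts by ∂[p,q,r] = [q,r] − [p,r] + [p,q]. For instance
  ∂[1,4,5] = [4,5] − [1,5] + [1,4],
  ∂[3,5,6] = [5,6] − [3,6] + [3,5].
As a 24×16 matrix over Z this has rank 15, with invariant factors (1,1,1,1,1,1,1,1,1,1,1,1,1,1,1).

From H_k ≅ ker(∂_k) / im(∂_{k+1}) we obtain:

  H_0: rank C_0 − rank ∂_1 = 8 − 7 = 1, and the invariant factors of ∂_1 are all 1, so H_0 ≅ Z.
  H_1: rank ker ∂_1 − rank ∂_2 = (24 − 7) − 15 = 2, and the invariant factors of ∂_2 are all 1, so H_1 ≅ Z^2.
  H_2: rank ker ∂_2 − rank ∂_3 = (16 − 15) − 0 = 1, and there is no ∂_3, so H_2 ≅ Z.

H_0 = Z,  H_1 = Z^2,  H_2 = Z.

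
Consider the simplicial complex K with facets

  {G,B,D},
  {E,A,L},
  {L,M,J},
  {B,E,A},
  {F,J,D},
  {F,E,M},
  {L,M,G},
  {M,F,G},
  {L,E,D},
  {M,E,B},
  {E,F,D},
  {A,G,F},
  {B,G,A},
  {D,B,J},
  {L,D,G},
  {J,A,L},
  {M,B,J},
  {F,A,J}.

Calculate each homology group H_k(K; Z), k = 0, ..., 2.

K has 9 vertices, 27 edges, 18 triangles.
rank ∂_0 = 0, rank ∂_1 = 8 ⇒ b_0 = 9 − 0 − 8 = 1; all invariant factors of ∂_1 are 1 so no torsion. So H_0 ≅ Z.
rank ∂_1 = 8, rank ∂_2 = 17 ⇒ b_1 = 27 − 8 − 17 = 2; all invariant factors of ∂_2 are 1 so no torsion. So H_1 ≅ Z^2.
rank ∂_2 = 17, rank ∂_3 = 0 ⇒ b_2 = 18 − 17 − 0 = 1. So H_2 ≅ Z.

H_0 = Z,  H_1 = Z^2,  H_2 = Z.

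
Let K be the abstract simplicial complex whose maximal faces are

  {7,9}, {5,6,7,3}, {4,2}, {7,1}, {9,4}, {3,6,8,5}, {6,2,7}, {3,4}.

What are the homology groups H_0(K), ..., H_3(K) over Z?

H_0 ≅ Z,  H_1 ≅ Z^2,  H_2 = 0,  H_3 = 0.

Fix the vertex order 1 < 2 < 3 < 4 < 5 < 6 < 7 < 8 < 9 and write every simplex with vertices in increasing order. Then dim K = 3 and the simplices of K are:

  0-simplices (9): [1], [2], [3], [4], [5], [6], [7], [8], [9]
  1-simplices (16): [1,7], [2,4], [2,6], [2,7], [3,4], [3,5], [3,6], [3,7], [3,8], [4,9], [5,6], [5,7], [5,8], [6,7], [6,8], [7,9]
  2-simplices (8): [2,6,7], [3,5,6], [3,5,7], [3,5,8], [3,6,7], [3,6,8], [5,6,7], [5,6,8]
  3-simplices (2): [3,5,6,7], [3,5,6,8]

so the chain groups are C_0 ≅ Z^9, C_1 ≅ Z^16, C_2 ≅ Z^8, C_3 ≅ Z^2.

∂_1: C_1 → C_0 sends each edge [p,q] (with p < q) to q − p.
The resulting 9×16 matrix has rank 8, and its Smith normal form has invariant factors (1,1,1,1,1,1,1,1).

Boundary ∂_2: C_2 → C_1 maps a triangle to the signed sum of its edges. For instance
  ∂[3,5,8] = [5,8] − [3,8] + [3,5],
  ∂[5,6,8] = [6,8] − [5,8] + [5,6].
As a 16×8 matrix over Z this has rank 6, with invariant factors (1,1,1,1,1,1).

∂_3: C_3 → C_2 sends each 3-simplex σ to the alternating sum Σ_i (−1)^i (σ with its i-th vertex removed). For instance
  ∂[3,5,6,7] = [5,6,7] − [3,6,7] + [3,5,7] − [3,5,6],
  ∂[3,5,6,8] = [5,6,8] − [3,6,8] + [3,5,8] − [3,5,6].
The resulting 8×2 matrix has rank 2, and its Smith normal form has invariant factors (1,1).

Computing H_k = (kernel of ∂_k) / (image of ∂_{k+1}):

  H_0: rank C_0 − rank ∂_1 = 9 − 8 = 1, and the invariant factors of ∂_1 are all 1, so H_0 ≅ Z.
  H_1: rank ker ∂_1 − rank ∂_2 = (16 − 8) − 6 = 2, and the invariant factors of ∂_2 are all 1, so H_1 ≅ Z^2.
  H_2: rank ker ∂_2 − rank ∂_3 = (8 − 6) − 2 = 0, and the invariant factors of ∂_3 are all 1, so H_2 ≅ 0.
  H_3: rank ker ∂_3 − rank ∂_4 = (2 − 2) − 0 = 0, and there is no ∂_4, so H_3 ≅ 0.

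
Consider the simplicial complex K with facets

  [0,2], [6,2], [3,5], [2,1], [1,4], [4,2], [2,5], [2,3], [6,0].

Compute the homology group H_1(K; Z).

Take the total order 0 < 1 < 2 < 3 < 4 < 5 < 6 on the vertex set. Then K (dimension 1) consists of the simplices:

  0-simplices (7): [0], [1], [2], [3], [4], [5], [6]
  1-simplices (9): [0,2], [0,6], [1,2], [1,4], [2,3], [2,4], [2,5], [2,6], [3,5]

so the chain groups are C_0 ≅ Z^7, C_1 ≅ Z^9.

Boundary ∂_1: C_1 → C_0 sends each edge [p,q] (with p < q) to q − p. For instance
  ∂[0,6] = [6] − [0].
The 7×9 boundary matrix has rank 6 and Smith normal form diag(1,1,1,1,1,1).

Now H_k = ker ∂_k / im ∂_{k+1}, so:

  H_1: rank ker ∂_1 − rank ∂_2 = (9 − 6) − 0 = 3, and there is no ∂_2, so H_1 = Z^3.

(K is a triangulation of a wedge of 3 circles.)

H_1 = Z^3.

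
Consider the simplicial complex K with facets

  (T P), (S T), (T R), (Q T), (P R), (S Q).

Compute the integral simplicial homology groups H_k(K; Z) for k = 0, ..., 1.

H_0 = Z,  H_1 = Z^2.

Fix the vertex order P < Q < R < S < T and write every simplex with vertices in increasing order. Then dim K = 1 and the simplices of K are:

  0-simplices (5): P, Q, R, S, T
  1-simplices (6): PR, PT, QS, QT, RT, ST

Hence C_0 ≅ Z^5, C_1 ≅ Z^6.

∂_1: C_1 → C_0 maps an edge to its endpoints' difference, ∂[p,q] = q − p.
As a 5×6 matrix over Z this has rank 4, with invariant factors (1,1,1,1).

From H_k ≅ ker(∂_k) / im(∂_{k+1}) we obtain:

  H_0: rank C_0 − rank ∂_1 = 5 − 4 = 1, and the invariant factors of ∂_1 are all 1, so H_0 = Z.
  H_1: rank ker ∂_1 − rank ∂_2 = (6 − 4) − 0 = 2, and there is no ∂_2, so H_1 = Z^2.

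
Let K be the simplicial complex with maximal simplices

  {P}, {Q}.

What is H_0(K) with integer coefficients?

H_0 = Z^2.

We work with the vertex ordering P < Q. The simplices of K, each written with vertices in increasing order, are:

  0-simplices (2): P, Q

so the chain groups are C_0 ≅ Z^2.

Now H_k = ker ∂_k / im ∂_{k+1}, so:

  H_0: rank C_0 − rank ∂_1 = 2 − 0 = 2, and there is no ∂_1, so H_0 = Z^2.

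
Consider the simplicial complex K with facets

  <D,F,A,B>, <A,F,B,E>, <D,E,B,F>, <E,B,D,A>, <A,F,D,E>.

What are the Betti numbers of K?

b_0 = 1, b_1 = 0, b_2 = 0, b_3 = 1.

Fix the vertex order A < B < D < E < F and write every simplex with vertices in increasing order. Then dim K = 3 and the simplices of K are:

  0-simplices (5): A, B, D, E, F
  1-simplices (10): AB, AD, AE, AF, BD, BE, BF, DE, DF, EF
  2-simplices (10): ABD, ABE, ABF, ADE, ADF, AEF, BDE, BDF, BEF, DEF
  3-simplices (5): ABDE, ABDF, ABEF, ADEF, BDEF

Hence C_0 ≅ Z^5, C_1 ≅ Z^10, C_2 ≅ Z^10, C_3 ≅ Z^5.

∂_1: C_1 → C_0 sends each edge [p,q] (with p < q) to q − p. For instance
  ∂EF = F − E.
This gives a 5×10 integer matrix of rank 4; reducing to Smith normal form yields diagonal entries (1,1,1,1).

The boundary map ∂_2: C_2 → C_1 maps a triangle to the signed sum of its edges. For instance
  ∂ABF = BF − AF + AB,
  ∂ABD = BD − AD + AB.
The 10×10 boundary matrix has rank 6 and Smith normal form diag(1,1,1,1,1,1).

∂_3: C_3 → C_2 sends each 3-simplex σ to the alternating sum Σ_i (−1)^i (σ with its i-th vertex removed). For instance
  ∂ABDF = BDF − ADF + ABF − ABD,
  ∂ADEF = DEF − AEF + ADF − ADE.
As a 10×5 matrix over Z this has rank 4, with invariant factors (1,1,1,1).

Reading off H_k = ker ∂_k / im ∂_{k+1}:

  H_0: rank C_0 − rank ∂_1 = 5 − 4 = 1, and the invariant factors of ∂_1 are all 1, so H_0 ≅ Z.
  H_1: rank ker ∂_1 − rank ∂_2 = (10 − 4) − 6 = 0, and the invariant factors of ∂_2 are all 1, so H_1 ≅ 0.
  H_2: rank ker ∂_2 − rank ∂_3 = (10 − 6) − 4 = 0, and the invariant factors of ∂_3 are all 1, so H_2 ≅ 0.
  H_3: rank ker ∂_3 − rank ∂_4 = (5 − 4) − 0 = 1, and there is no ∂_4, so H_3 ≅ Z.

Hence the Betti numbers are b_0 = 1, b_1 = 0, b_2 = 0, b_3 = 1.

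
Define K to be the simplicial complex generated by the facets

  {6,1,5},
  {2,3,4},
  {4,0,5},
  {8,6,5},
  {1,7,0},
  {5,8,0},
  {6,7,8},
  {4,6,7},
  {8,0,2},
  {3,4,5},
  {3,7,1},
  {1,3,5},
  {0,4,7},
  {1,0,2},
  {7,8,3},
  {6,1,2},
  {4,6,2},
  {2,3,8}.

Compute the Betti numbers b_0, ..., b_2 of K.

We work with the vertex ordering 0 < 1 < 2 < 3 < 4 < 5 < 6 < 7 < 8. The simplices of K, each written with vertices in increasing order, are:

  0-simplices (9): [0], [1], [2], [3], [4], [5], [6], [7], [8]
  1-simplices (27): (27 of them)
  2-simplices (18): [0,1,2], [0,1,7], [0,2,8], [0,4,5], [0,4,7], [0,5,8], [1,2,6], [1,3,5], [1,3,7], [1,5,6], [2,3,4], [2,3,8], [2,4,6], [3,4,5], [3,7,8], [4,6,7], [5,6,8], [6,7,8]

Hence C_0 ≅ Z^9, C_1 ≅ Z^27, C_2 ≅ Z^18.

∂_1: C_1 → C_0 is given by ∂[p,q] = [q] − [p]. For instance
  ∂[3,4] = [4] − [3].
The resulting 9×27 matrix has rank 8, and its Smith normal form has invariant factors (1,1,1,1,1,1,1,1).

∂_2: C_2 → C_1 sends each 2-simplex [p,q,r] to [q,r] − [p,r] + [p,q]. For instance
  ∂[2,4,6] = [4,6] − [2,6] + [2,4],
  ∂[2,3,8] = [3,8] − [2,8] + [2,3].
The 27×18 boundary matrix has rank 17 and Smith normal form diag(1,1,1,1,1,1,1,1,1,1,1,1,1,1,1,1,1).

Now H_k = ker ∂_k / im ∂_{k+1}, so:

  H_0: rank C_0 − rank ∂_1 = 9 − 8 = 1, and the invariant factors of ∂_1 are all 1, so H_0 = Z.
  H_1: rank ker ∂_1 − rank ∂_2 = (27 − 8) − 17 = 2, and the invariant factors of ∂_2 are all 1, so H_1 = Z^2.
  H_2: rank ker ∂_2 − rank ∂_3 = (18 − 17) − 0 = 1, and there is no ∂_3, so H_2 = Z.

As a check, the Euler characteristic is 9 − 27 + 18 = 0, which agrees with 1 − 2 + 1 = 0.
(K is a triangulation of the torus T^2.)

Hence the Betti numbers are b_0 = 1, b_1 = 2, b_2 = 1.

b_0 = 1, b_1 = 2, b_2 = 1.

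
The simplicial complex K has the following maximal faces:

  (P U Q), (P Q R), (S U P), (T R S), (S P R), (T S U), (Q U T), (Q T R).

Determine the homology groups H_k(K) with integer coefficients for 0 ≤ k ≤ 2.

Fix the vertex order P < Q < R < S < T < U and write every simplex with vertices in increasing order. Then dim K = 2 and the simplices of K are:

  0-simplices (6): P, Q, R, S, T, U
  1-simplices (12): PQ, PR, PS, PU, QR, QT, QU, RS, RT, ST, SU, TU
  2-simplices (8): PQR, PQU, PRS, PSU, QRT, QTU, RST, STU

giving chain groups C_0 ≅ Z^6, C_1 ≅ Z^12, C_2 ≅ Z^8.

∂_1: C_1 → C_0 is given by ∂[p,q] = [q] − [p]. For instance
  ∂ST = T − S.
The 6×12 boundary matrix has rank 5 and Smith normal form diag(1,1,1,1,1).

The boundary map ∂_2: C_2 → C_1 maps a triangle to the signed sum of its edges. For instance
  ∂PSU = SU − PU + PS,
  ∂QRT = RT − QT + QR.
As a 12×8 matrix over Z this has rank 7, with invariant factors (1,1,1,1,1,1,1).

Computing H_k = (kernel of ∂_k) / (image of ∂_{k+1}):

  H_0: rank C_0 − rank ∂_1 = 6 − 5 = 1, and the invariant factors of ∂_1 are all 1, so H_0 ≅ Z.
  H_1: rank ker ∂_1 − rank ∂_2 = (12 − 5) − 7 = 0, and the invariant factors of ∂_2 are all 1, so H_1 ≅ 0.
  H_2: rank ker ∂_2 − rank ∂_3 = (8 − 7) − 0 = 1, and there is no ∂_3, so H_2 ≅ Z.

(K is a triangulation of the 2-sphere S^2.)

H_0 ≅ Z,  H_1 = 0,  H_2 ≅ Z.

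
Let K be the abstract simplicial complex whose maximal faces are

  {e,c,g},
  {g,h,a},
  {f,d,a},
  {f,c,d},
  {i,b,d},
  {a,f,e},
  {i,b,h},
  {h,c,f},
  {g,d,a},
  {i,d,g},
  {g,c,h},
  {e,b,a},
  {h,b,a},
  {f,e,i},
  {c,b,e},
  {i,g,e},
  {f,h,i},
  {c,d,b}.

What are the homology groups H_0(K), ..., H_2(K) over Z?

H_0 ≅ Z,  H_1 ≅ Z^2,  H_2 ≅ Z.

Fix the vertex order a < b < c < d < e < f < g < h < i and write every simplex with vertices in increasing order. Then dim K = 2 and the simplices of K are:

  0-simplices (9): a, b, c, d, e, f, g, h, i
  1-simplices (27): ab, ad, ae, af, ag, ah, bc, bd, be, bh, bi, cd, ce, cf, cg, ch, df, dg, di, ef, eg, ei, fh, fi, gh, gi, hi
  2-simplices (18): abe, abh, adf, adg, aef, agh, bcd, bce, bdi, bhi, cdf, ceg, cfh, cgh, dgi, efi, egi, fhi

so the chain groups are C_0 ≅ Z^9, C_1 ≅ Z^27, C_2 ≅ Z^18.

Boundary ∂_1: C_1 → C_0 is given by ∂[p,q] = [q] − [p]. For instance
  ∂ce = e − c.
The resulting 9×27 matrix has rank 8, and its Smith normal form has invariant factors (1,1,1,1,1,1,1,1).

Boundary ∂_2: C_2 → C_1 maps a triangle to the signed sum of its edges. For instance
  ∂bce = ce − be + bc,
  ∂cdf = df − cf + cd.
The 27×18 boundary matrix has rank 17 and Smith normal form diag(1,1,1,1,1,1,1,1,1,1,1,1,1,1,1,1,1).

Now H_k = ker ∂_k / im ∂_{k+1}, so:

  H_0: rank C_0 − rank ∂_1 = 9 − 8 = 1, and the invariant factors of ∂_1 are all 1, so H_0 ≅ Z.
  H_1: rank ker ∂_1 − rank ∂_2 = (27 − 8) − 17 = 2, and the invariant factors of ∂_2 are all 1, so H_1 ≅ Z^2.
  H_2: rank ker ∂_2 − rank ∂_3 = (18 − 17) − 0 = 1, and there is no ∂_3, so H_2 ≅ Z.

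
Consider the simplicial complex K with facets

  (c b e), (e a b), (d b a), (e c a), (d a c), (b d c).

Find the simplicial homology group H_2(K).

Order the vertices as a < b < c < d < e. Listing each simplex with vertices in this order, K has dimension 2 with simplices:

  0-simplices (5): a, b, c, d, e
  1-simplices (9): ab, ac, ad, ae, bc, bd, be, cd, ce
  2-simplices (6): abd, abe, acd, ace, bcd, bce

giving chain groups C_0 ≅ Z^5, C_1 ≅ Z^9, C_2 ≅ Z^6.

∂_1: C_1 → C_0 sends each edge [p,q] (with p < q) to q − p. For instance
  ∂be = e − b.
As a 5×9 matrix over Z this has rank 4, with invariant factors (1,1,1,1).

The boundary map ∂_2: C_2 → C_1 sends each 2-simplex [p,q,r] to [q,r] − [p,r] + [p,q]. For instance
  ∂bcd = cd − bd + bc,
  ∂ace = ce − ae + ac.
The 9×6 boundary matrix has rank 5 and Smith normal form diag(1,1,1,1,1).

Computing H_k = (kernel of ∂_k) / (image of ∂_{k+1}):

  H_2: rank ker ∂_2 − rank ∂_3 = (6 − 5) − 0 = 1, and there is no ∂_3, so H_2 ≅ Z.

H_2 = Z.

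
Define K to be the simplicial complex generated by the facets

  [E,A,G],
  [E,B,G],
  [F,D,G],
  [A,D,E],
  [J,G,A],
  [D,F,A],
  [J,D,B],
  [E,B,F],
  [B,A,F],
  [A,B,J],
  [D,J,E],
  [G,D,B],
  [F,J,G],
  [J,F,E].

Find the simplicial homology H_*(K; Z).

Fix the vertex order A < B < D < E < F < G < J and write every simplex with vertices in increasing order. Then dim K = 2 and the simplices of K are:

  0-simplices (7): A, B, D, E, F, G, J
  1-simplices (21): AB, AD, AE, AF, AG, AJ, BD, BE, BF, BG, BJ, DE, DF, DG, DJ, EF, EG, EJ, FG, FJ, GJ
  2-simplices (14): ABF, ABJ, ADE, ADF, AEG, AGJ, BDG, BDJ, BEF, BEG, DEJ, DFG, EFJ, FGJ

Hence C_0 ≅ Z^7, C_1 ≅ Z^21, C_2 ≅ Z^14.

Boundary ∂_1: C_1 → C_0 maps an edge to its endpoints' difference, ∂[p,q] = q − p.
As a 7×21 matrix over Z this has rank 6, with invariant factors (1,1,1,1,1,1).

∂_2: C_2 → C_1 acts by ∂[p,q,r] = [q,r] − [p,r] + [p,q]. For instance
  ∂ADF = DF − AF + AD,
  ∂ABF = BF − AF + AB.
The 21×14 boundary matrix has rank 13 and Smith normal form diag(1,1,1,1,1,1,1,1,1,1,1,1,1).

Now H_k = ker ∂_k / im ∂_{k+1}, so:

  H_0: rank C_0 − rank ∂_1 = 7 − 6 = 1, and the invariant factors of ∂_1 are all 1, so H_0 = Z.
  H_1: rank ker ∂_1 − rank ∂_2 = (21 − 6) − 13 = 2, and the invariant factors of ∂_2 are all 1, so H_1 = Z^2.
  H_2: rank ker ∂_2 − rank ∂_3 = (14 − 13) − 0 = 1, and there is no ∂_3, so H_2 = Z.

As a check, the Euler characteristic is 7 − 21 + 14 = 0, which agrees with 1 − 2 + 1 = 0.

H_0 = Z,  H_1 = Z^2,  H_2 = Z.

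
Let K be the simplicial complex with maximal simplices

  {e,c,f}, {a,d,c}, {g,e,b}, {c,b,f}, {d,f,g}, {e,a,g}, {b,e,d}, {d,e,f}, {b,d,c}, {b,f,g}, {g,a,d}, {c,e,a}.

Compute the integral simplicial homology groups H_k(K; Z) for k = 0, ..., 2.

Order the vertices as a < b < c < d < e < f < g. Listing each simplex with vertices in this order, K has dimension 2 with simplices:

  0-simplices (7): a, b, c, d, e, f, g
  1-simplices (18): ac, ad, ae, ag, bc, bd, be, bf, bg, cd, ce, cf, de, df, dg, ef, eg, fg
  2-simplices (12): acd, ace, adg, aeg, bcd, bcf, bde, beg, bfg, cef, def, dfg

Hence C_0 ≅ Z^7, C_1 ≅ Z^18, C_2 ≅ Z^12.

The boundary map ∂_1: C_1 → C_0 sends each edge [p,q] (with p < q) to q − p. For instance
  ∂ag = g − a.
The resulting 7×18 matrix has rank 6, and its Smith normal form has invariant factors (1,1,1,1,1,1).

∂_2: C_2 → C_1 acts by ∂[p,q,r] = [q,r] − [p,r] + [p,q]. For instance
  ∂aeg = eg − ag + ae,
  ∂dfg = fg − dg + df.
The resulting 18×12 matrix has rank 12, and its Smith normal form has invariant factors (1,1,1,1,1,1,1,1,1,1,1,2).

Reading off H_k = ker ∂_k / im ∂_{k+1}:

  H_0: rank C_0 − rank ∂_1 = 7 − 6 = 1, and the invariant factors of ∂_1 are all 1, so H_0 ≅ Z.
  H_1: rank ker ∂_1 − rank ∂_2 = (18 − 6) − 12 = 0, and ∂_2 has invariant factor 2 > 1, so H_1 ≅ Z_2.
  H_2: rank ker ∂_2 − rank ∂_3 = (12 − 12) − 0 = 0, and there is no ∂_3, so H_2 ≅ 0.

H_0 ≅ Z,  H_1 ≅ Z_2,  H_2 = 0.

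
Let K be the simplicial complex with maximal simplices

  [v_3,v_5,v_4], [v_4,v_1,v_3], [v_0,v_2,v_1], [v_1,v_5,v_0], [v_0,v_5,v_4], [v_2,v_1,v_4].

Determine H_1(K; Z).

Take the total order v_0 < v_1 < v_2 < v_3 < v_4 < v_5 on the vertex set. Then K (dimension 2) consists of the simplices:

  0-simplices (6): [v_0], [v_1], [v_2], [v_3], [v_4], [v_5]
  1-simplices (12): [v_0,v_1], [v_0,v_2], [v_0,v_4], [v_0,v_5], [v_1,v_2], [v_1,v_3], [v_1,v_4], [v_1,v_5], [v_2,v_4], [v_3,v_4], [v_3,v_5], [v_4,v_5]
  2-simplices (6): [v_0,v_1,v_2], [v_0,v_1,v_5], [v_0,v_4,v_5], [v_1,v_2,v_4], [v_1,v_3,v_4], [v_3,v_4,v_5]

giving chain groups C_0 ≅ Z^6, C_1 ≅ Z^12, C_2 ≅ Z^6.

The boundary map ∂_1: C_1 → C_0 sends each edge [p,q] (with p < q) to q − p. For instance
  ∂[v_2,v_4] = [v_4] − [v_2].
This gives a 6×12 integer matrix of rank 5; reducing to Smith normal form yields diagonal entries (1,1,1,1,1).

The boundary map ∂_2: C_2 → C_1 acts by ∂[p,q,r] = [q,r] − [p,r] + [p,q]. For instance
  ∂[v_1,v_3,v_4] = [v_3,v_4] − [v_1,v_4] + [v_1,v_3],
  ∂[v_0,v_1,v_5] = [v_1,v_5] − [v_0,v_5] + [v_0,v_1].
The resulting 12×6 matrix has rank 6, and its Smith normal form has invariant factors (1,1,1,1,1,1).

Now H_k = ker ∂_k / im ∂_{k+1}, so:

  H_1: rank ker ∂_1 − rank ∂_2 = (12 − 5) − 6 = 1, and the invariant factors of ∂_2 are all 1, so H_1 ≅ Z.

(K is a triangulation of the cylinder S^1 x I.)

H_1 = Z.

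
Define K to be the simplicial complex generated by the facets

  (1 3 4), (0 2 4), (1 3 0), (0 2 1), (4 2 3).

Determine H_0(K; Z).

H_0 ≅ Z.

Order the vertices as 0 < 1 < 2 < 3 < 4. Listing each simplex with vertices in this order, K has dimension 2 with simplices:

  0-simplices (5): [0], [1], [2], [3], [4]
  1-simplices (10): [0,1], [0,2], [0,3], [0,4], [1,2], [1,3], [1,4], [2,3], [2,4], [3,4]
  2-simplices (5): [0,1,2], [0,1,3], [0,2,4], [1,3,4], [2,3,4]

Hence C_0 ≅ Z^5, C_1 ≅ Z^10, C_2 ≅ Z^5.

∂_1: C_1 → C_0 sends each edge [p,q] (with p < q) to q − p.
The 5×10 boundary matrix has rank 4 and Smith normal form diag(1,1,1,1).

The boundary map ∂_2: C_2 → C_1 maps a triangle to the signed sum of its edges. For instance
  ∂[0,2,4] = [2,4] − [0,4] + [0,2],
  ∂[1,3,4] = [3,4] − [1,4] + [1,3].
The resulting 10×5 matrix has rank 5, and its Smith normal form has invariant factors (1,1,1,1,1).

Now H_k = ker ∂_k / im ∂_{k+1}, so:

  H_0: rank C_0 − rank ∂_1 = 5 − 4 = 1, and the invariant factors of ∂_1 are all 1, so H_0 = Z.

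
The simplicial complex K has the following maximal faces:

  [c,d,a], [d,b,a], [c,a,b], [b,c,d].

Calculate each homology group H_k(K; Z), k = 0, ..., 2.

Order the vertices as a < b < c < d. Listing each simplex with vertices in this order, K has dimension 2 with simplices:

  0-simplices (4): a, b, c, d
  1-simplices (6): ab, ac, ad, bc, bd, cd
  2-simplices (4): abc, abd, acd, bcd

so the chain groups are C_0 ≅ Z^4, C_1 ≅ Z^6, C_2 ≅ Z^4.

Boundary ∂_1: C_1 → C_0 is given by ∂[p,q] = [q] − [p]. For instance
  ∂ac = c − a.
As a 4×6 matrix over Z this has rank 3, with invariant factors (1,1,1).

Boundary ∂_2: C_2 → C_1 sends each 2-simplex [p,q,r] to [q,r] − [p,r] + [p,q]. For instance
  ∂acd = cd − ad + ac,
  ∂abd = bd − ad + ab.
As a 6×4 matrix over Z this has rank 3, with invariant factors (1,1,1).

From H_k ≅ ker(∂_k) / im(∂_{k+1}) we obtain:

  H_0: rank C_0 − rank ∂_1 = 4 − 3 = 1, and the invariant factors of ∂_1 are all 1, so H_0 = Z.
  H_1: rank ker ∂_1 − rank ∂_2 = (6 − 3) − 3 = 0, and the invariant factors of ∂_2 are all 1, so H_1 = 0.
  H_2: rank ker ∂_2 − rank ∂_3 = (4 − 3) − 0 = 1, and there is no ∂_3, so H_2 = Z.

H_0 ≅ Z,  H_1 = 0,  H_2 ≅ Z.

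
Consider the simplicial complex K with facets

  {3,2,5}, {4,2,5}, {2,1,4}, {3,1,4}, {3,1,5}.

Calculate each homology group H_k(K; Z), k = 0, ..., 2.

H_0 ≅ Z,  H_1 ≅ Z,  H_2 = 0.

Order the vertices as 1 < 2 < 3 < 4 < 5. Listing each simplex with vertices in this order, K has dimension 2 with simplices:

  0-simplices (5): [1], [2], [3], [4], [5]
  1-simplices (10): [1,2], [1,3], [1,4], [1,5], [2,3], [2,4], [2,5], [3,4], [3,5], [4,5]
  2-simplices (5): [1,2,4], [1,3,4], [1,3,5], [2,3,5], [2,4,5]

giving chain groups C_0 ≅ Z^5, C_1 ≅ Z^10, C_2 ≅ Z^5.

∂_1: C_1 → C_0 is given by ∂[p,q] = [q] − [p].
The 5×10 boundary matrix has rank 4 and Smith normal form diag(1,1,1,1).

The boundary map ∂_2: C_2 → C_1 acts by ∂[p,q,r] = [q,r] − [p,r] + [p,q]. For instance
  ∂[2,4,5] = [4,5] − [2,5] + [2,4],
  ∂[2,3,5] = [3,5] − [2,5] + [2,3].
As a 10×5 matrix over Z this has rank 5, with invariant factors (1,1,1,1,1).

Now H_k = ker ∂_k / im ∂_{k+1}, so:

  H_0: rank C_0 − rank ∂_1 = 5 − 4 = 1, and the invariant factors of ∂_1 are all 1, so H_0 = Z.
  H_1: rank ker ∂_1 − rank ∂_2 = (10 − 4) − 5 = 1, and the invariant factors of ∂_2 are all 1, so H_1 = Z.
  H_2: rank ker ∂_2 − rank ∂_3 = (5 − 5) − 0 = 0, and there is no ∂_3, so H_2 = 0.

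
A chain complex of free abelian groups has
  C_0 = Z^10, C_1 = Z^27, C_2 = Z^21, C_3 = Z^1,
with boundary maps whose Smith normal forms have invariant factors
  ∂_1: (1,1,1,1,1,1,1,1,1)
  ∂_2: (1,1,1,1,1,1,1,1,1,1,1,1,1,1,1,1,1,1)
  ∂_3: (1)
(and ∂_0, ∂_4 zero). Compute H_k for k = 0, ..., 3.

H_0 = Z,  H_1 = 0,  H_2 = Z^2,  H_3 = 0.

H_0: b_0 = 10 − 0 − 9 = 1; torsion from ∂_1 factors > 1: none. So H_0 = Z.
H_1: b_1 = 27 − 9 − 18 = 0; torsion from ∂_2 factors > 1: none. So H_1 = 0.
H_2: b_2 = 21 − 18 − 1 = 2; torsion from ∂_3 factors > 1: none. So H_2 = Z^2.
H_3: b_3 = 1 − 1 − 0 = 0; torsion from ∂_4 factors > 1: none. So H_3 = 0.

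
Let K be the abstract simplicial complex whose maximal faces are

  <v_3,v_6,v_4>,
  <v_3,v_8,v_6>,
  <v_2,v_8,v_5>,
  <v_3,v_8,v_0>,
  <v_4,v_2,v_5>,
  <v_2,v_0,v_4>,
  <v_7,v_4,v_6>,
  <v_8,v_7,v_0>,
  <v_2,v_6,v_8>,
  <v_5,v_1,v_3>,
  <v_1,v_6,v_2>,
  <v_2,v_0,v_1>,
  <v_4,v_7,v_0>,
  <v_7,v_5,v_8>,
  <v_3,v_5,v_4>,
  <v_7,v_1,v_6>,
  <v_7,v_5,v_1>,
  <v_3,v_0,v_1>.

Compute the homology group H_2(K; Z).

Take the total order v_0 < v_1 < v_2 < v_3 < v_4 < v_5 < v_6 < v_7 < v_8 on the vertex set. Then K (dimension 2) consists of the simplices:

  0-simplices (9): [v_0], [v_1], [v_2], [v_3], [v_4], [v_5], [v_6], [v_7], [v_8]
  1-simplices (27): (27 of them)
  2-simplices (18): (18 of them)

giving chain groups C_0 ≅ Z^9, C_1 ≅ Z^27, C_2 ≅ Z^18.

Boundary ∂_1: C_1 → C_0 sends each edge [p,q] (with p < q) to q − p. For instance
  ∂[v_0,v_3] = [v_3] − [v_0].
The resulting 9×27 matrix has rank 8, and its Smith normal form has invariant factors (1,1,1,1,1,1,1,1).

Boundary ∂_2: C_2 → C_1 acts by ∂[p,q,r] = [q,r] − [p,r] + [p,q]. For instance
  ∂[v_3,v_4,v_6] = [v_4,v_6] − [v_3,v_6] + [v_3,v_4],
  ∂[v_2,v_4,v_5] = [v_4,v_5] − [v_2,v_5] + [v_2,v_4].
The resulting 27×18 matrix has rank 17, and its Smith normal form has invariant factors (1,1,1,1,1,1,1,1,1,1,1,1,1,1,1,1,1).

Now H_k = ker ∂_k / im ∂_{k+1}, so:

  H_2: rank ker ∂_2 − rank ∂_3 = (18 − 17) − 0 = 1, and there is no ∂_3, so H_2 = Z.

H_2 = Z.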